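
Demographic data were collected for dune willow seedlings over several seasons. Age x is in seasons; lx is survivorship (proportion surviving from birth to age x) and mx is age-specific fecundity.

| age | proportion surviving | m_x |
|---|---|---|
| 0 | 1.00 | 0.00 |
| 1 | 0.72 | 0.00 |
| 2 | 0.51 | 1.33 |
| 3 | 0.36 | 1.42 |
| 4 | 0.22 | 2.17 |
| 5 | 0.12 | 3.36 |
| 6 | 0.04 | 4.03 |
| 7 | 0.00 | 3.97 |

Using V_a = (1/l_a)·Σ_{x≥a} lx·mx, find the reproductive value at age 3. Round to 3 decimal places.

4.314

lx·mx for x ≥ 3: 0.5112, 0.4774, 0.4032, 0.1612, 0 → sum = 1.553
V_3 = 1.553 / l_3 = 1.553 / 0.36 = 4.313889… → 4.314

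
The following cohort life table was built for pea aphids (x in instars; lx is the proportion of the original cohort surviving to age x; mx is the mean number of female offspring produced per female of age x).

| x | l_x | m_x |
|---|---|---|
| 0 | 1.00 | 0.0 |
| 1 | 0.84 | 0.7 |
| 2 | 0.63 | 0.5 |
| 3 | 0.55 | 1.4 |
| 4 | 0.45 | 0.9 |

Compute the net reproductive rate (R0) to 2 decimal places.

2.08

lx·mx by age: 0, 0.588, 0.315, 0.77, 0.405
R0 = Σ lx·mx = 2.078 → 2.08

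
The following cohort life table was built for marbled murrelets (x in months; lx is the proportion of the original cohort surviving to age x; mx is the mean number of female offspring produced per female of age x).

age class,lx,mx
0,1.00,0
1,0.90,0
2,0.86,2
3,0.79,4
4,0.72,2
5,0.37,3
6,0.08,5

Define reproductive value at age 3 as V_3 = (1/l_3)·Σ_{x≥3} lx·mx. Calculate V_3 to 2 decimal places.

lx·mx for x ≥ 3: 3.16, 1.44, 1.11, 0.4 → sum = 6.11
V_3 = 6.11 / l_3 = 6.11 / 0.79 = 7.734177… → 7.73

7.73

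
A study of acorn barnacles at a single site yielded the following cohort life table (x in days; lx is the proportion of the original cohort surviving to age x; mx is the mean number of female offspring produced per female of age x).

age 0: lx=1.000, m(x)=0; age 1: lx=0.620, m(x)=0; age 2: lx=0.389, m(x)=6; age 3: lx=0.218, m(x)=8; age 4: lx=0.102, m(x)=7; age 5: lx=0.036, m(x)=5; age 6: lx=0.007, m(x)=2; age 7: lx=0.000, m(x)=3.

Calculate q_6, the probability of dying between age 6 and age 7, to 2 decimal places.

1.00

q_6 = (l_6 − l_7) / l_6 = (0.007 − 0) / 0.007
     = 0.007 / 0.007 = 1 → 1.00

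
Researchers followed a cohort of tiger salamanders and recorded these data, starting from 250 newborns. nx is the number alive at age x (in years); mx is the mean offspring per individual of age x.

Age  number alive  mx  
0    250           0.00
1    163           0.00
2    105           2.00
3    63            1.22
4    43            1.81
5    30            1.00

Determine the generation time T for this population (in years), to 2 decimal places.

2.82

lx = nx/n0 = nx/250: 1, 0.652, 0.42, 0.252, 0.172, 0.12
lx·mx: 0, 0, 0.84, 0.30744, 0.31132, 0.12 → R0 = 1.57876
x·lx·mx: 0, 0, 1.68, 0.92232, 1.24528, 0.6 → Σ = 4.4476
T = 4.4476 / 1.57876 = 2.817148… → 2.82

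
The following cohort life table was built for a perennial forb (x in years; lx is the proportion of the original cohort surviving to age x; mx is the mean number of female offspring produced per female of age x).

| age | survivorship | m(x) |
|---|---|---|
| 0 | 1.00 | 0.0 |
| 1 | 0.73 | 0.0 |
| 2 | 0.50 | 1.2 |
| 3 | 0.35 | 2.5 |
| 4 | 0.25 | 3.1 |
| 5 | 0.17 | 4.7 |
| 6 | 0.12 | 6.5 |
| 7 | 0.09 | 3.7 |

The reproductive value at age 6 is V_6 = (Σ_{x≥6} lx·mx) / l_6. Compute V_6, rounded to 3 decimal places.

lx·mx for x ≥ 6: 0.78, 0.333 → sum = 1.113
V_6 = 1.113 / l_6 = 1.113 / 0.12 = 9.275 → 9.275

9.275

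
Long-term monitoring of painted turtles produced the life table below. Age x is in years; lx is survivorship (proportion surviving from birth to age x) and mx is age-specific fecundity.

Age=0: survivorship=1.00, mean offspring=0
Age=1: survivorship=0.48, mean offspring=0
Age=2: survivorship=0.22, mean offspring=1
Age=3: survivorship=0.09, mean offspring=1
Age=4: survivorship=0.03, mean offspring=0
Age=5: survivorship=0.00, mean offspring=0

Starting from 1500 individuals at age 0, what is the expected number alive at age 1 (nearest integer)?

720

Expected survivors = N0 · l_1 = 1500 × 0.48 = 720 → 720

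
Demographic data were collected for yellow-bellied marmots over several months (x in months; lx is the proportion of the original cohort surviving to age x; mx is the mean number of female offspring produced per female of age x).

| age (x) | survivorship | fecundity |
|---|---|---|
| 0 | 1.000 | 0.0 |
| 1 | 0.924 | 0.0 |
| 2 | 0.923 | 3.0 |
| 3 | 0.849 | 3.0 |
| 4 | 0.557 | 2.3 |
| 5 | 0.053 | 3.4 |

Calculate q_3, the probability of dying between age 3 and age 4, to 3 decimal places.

0.344

q_3 = (l_3 − l_4) / l_3 = (0.849 − 0.557) / 0.849
     = 0.292 / 0.849 = 0.343934… → 0.344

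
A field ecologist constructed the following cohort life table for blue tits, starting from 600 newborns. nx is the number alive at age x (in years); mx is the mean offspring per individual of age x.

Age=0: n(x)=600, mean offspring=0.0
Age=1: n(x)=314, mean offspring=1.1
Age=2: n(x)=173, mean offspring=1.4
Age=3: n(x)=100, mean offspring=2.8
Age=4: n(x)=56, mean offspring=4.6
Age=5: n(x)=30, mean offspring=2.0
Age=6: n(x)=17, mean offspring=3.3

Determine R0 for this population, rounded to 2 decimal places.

2.07

lx = nx/n0 = nx/600: 1, 0.52333…, 0.28833…, 0.16667…, 0.09333…, 0.05, 0.02833…
lx·mx by age: 0, 0.575667…, 0.403667…, 0.466667…, 0.429333…, 0.1, 0.0935…
R0 = Σ lx·mx = 2.068833… → 2.07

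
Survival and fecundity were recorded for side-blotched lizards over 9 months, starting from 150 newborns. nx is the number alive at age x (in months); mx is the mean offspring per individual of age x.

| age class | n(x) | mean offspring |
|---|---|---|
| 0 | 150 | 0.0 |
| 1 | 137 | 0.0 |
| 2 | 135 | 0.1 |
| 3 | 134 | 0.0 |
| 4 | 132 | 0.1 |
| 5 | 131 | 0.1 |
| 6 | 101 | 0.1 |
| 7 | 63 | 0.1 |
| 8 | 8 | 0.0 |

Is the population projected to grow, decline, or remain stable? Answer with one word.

lx = nx/n0 = nx/150: 1, 0.91333…, 0.9, 0.89333…, 0.88, 0.87333…, 0.67333…, 0.42, 0.05333…
R0 = Σ lx·mx = 0 + 0 + 0.09 + 0 + 0.088 + 0.087333… + 0.067333… + 0.042 + 0 = 0.374667…
R0 < 1, so the population is declining.

declining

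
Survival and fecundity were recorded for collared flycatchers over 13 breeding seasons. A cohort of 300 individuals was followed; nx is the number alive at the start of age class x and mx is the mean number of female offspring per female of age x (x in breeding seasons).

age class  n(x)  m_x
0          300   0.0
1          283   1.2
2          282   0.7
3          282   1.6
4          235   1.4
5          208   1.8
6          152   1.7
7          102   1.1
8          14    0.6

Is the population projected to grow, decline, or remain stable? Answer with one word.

lx = nx/n0 = nx/300: 1, 0.94333…, 0.94, 0.94, 0.78333…, 0.69333…, 0.50667…, 0.34, 0.04667…
R0 = Σ lx·mx = 0 + 1.132… + 0.658 + 1.504 + 1.096667… + 1.248… + 0.861333… + 0.374 + 0.028… = 6.902…
R0 > 1, so the population is growing.

growing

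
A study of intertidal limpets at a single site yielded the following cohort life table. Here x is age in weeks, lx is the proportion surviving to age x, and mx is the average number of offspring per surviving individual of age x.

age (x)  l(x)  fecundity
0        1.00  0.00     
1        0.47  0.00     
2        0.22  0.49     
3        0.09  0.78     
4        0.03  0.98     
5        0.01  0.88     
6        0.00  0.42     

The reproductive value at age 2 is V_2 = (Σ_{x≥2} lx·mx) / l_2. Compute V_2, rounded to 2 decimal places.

lx·mx for x ≥ 2: 0.1078, 0.0702, 0.0294, 0.0088, 0 → sum = 0.2162
V_2 = 0.2162 / l_2 = 0.2162 / 0.22 = 0.982727… → 0.98

0.98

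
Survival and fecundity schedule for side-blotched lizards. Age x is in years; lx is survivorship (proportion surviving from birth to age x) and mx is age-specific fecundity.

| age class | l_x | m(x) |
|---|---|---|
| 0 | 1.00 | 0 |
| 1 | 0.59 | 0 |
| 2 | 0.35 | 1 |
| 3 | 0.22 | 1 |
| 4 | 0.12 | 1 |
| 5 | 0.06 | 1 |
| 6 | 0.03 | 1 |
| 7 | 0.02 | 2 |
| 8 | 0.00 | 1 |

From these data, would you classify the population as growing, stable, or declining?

declining

R0 = Σ lx·mx = 0 + 0 + 0.35 + 0.22 + 0.12 + 0.06 + 0.03 + 0.04 + 0 = 0.82
R0 < 1, so the population is declining.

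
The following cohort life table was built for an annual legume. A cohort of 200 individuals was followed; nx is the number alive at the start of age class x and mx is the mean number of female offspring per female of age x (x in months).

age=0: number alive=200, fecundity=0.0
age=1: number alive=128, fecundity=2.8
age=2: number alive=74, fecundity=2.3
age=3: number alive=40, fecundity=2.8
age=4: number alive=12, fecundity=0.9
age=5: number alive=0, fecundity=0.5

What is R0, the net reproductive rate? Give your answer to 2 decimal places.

3.26

lx = nx/n0 = nx/200: 1, 0.64, 0.37, 0.2, 0.06, 0
lx·mx by age: 0, 1.792, 0.851, 0.56, 0.054, 0
R0 = Σ lx·mx = 3.257 → 3.26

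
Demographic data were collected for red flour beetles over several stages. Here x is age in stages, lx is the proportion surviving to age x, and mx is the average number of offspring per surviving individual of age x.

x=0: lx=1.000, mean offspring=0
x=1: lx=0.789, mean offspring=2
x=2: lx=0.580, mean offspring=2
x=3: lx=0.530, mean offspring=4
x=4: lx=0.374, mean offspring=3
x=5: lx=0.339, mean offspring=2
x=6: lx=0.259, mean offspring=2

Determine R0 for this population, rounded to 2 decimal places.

7.18

lx·mx by age: 0, 1.578, 1.16, 2.12, 1.122, 0.678, 0.518
R0 = Σ lx·mx = 7.176 → 7.18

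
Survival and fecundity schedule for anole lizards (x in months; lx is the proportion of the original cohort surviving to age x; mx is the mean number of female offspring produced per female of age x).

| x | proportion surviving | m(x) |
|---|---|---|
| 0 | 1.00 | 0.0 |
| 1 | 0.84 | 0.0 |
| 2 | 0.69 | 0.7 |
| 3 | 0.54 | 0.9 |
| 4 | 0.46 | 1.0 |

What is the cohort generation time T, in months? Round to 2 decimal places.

lx·mx: 0, 0, 0.483, 0.486, 0.46 → R0 = 1.429
x·lx·mx: 0, 0, 0.966, 1.458, 1.84 → Σ = 4.264
T = 4.264 / 1.429 = 2.983905… → 2.98

2.98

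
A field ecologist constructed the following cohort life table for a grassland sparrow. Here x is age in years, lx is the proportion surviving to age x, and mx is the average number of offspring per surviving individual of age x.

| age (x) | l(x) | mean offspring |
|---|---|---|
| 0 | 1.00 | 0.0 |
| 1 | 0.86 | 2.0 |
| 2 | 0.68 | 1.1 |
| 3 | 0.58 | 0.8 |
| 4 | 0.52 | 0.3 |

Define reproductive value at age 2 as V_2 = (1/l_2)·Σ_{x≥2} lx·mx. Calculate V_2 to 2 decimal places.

lx·mx for x ≥ 2: 0.748, 0.464, 0.156 → sum = 1.368
V_2 = 1.368 / l_2 = 1.368 / 0.68 = 2.011765… → 2.01

2.01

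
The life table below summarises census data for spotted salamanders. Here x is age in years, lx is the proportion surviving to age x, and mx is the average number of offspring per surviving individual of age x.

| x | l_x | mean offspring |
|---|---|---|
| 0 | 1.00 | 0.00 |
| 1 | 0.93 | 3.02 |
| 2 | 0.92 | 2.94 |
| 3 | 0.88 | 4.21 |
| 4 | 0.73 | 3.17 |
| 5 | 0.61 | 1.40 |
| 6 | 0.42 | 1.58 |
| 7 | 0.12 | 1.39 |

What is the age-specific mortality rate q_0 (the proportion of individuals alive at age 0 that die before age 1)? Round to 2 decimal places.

q_0 = (l_0 − l_1) / l_0 = (1 − 0.93) / 1
     = 0.07 / 1 = 0.07 → 0.07

0.07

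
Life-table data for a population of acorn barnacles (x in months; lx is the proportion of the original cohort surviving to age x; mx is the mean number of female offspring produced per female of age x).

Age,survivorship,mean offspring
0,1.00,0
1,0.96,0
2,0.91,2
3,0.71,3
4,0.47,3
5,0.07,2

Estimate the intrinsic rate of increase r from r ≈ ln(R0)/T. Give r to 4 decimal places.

R0 = Σ lx·mx = 0 + 0 + 1.82 + 2.13 + 1.41 + 0.14 = 5.5
Σ x·lx·mx = 16.37; T = 16.37/5.5 = 2.97636…
r ≈ ln(R0)/T = ln(5.5)/2.97636… = 0.572762… → 0.5728

0.5728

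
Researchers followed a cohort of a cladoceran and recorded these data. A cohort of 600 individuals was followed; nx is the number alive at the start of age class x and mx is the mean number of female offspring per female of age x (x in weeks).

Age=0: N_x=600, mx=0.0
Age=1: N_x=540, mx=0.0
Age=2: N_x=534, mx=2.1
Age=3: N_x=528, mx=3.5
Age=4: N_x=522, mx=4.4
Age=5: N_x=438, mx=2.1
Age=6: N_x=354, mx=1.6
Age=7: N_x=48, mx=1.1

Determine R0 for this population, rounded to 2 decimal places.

lx = nx/n0 = nx/600: 1, 0.9, 0.89, 0.88, 0.87, 0.73, 0.59, 0.08
lx·mx by age: 0, 0, 1.869, 3.08, 3.828, 1.533, 0.944, 0.088
R0 = Σ lx·mx = 11.342 → 11.34

11.34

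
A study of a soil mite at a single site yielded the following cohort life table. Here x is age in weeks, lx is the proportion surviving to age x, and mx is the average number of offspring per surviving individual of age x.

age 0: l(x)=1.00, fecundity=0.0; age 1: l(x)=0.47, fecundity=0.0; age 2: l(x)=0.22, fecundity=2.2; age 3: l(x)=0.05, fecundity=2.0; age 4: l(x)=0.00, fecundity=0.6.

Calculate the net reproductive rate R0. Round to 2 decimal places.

lx·mx by age: 0, 0, 0.484, 0.1, 0
R0 = Σ lx·mx = 0.584 → 0.58

0.58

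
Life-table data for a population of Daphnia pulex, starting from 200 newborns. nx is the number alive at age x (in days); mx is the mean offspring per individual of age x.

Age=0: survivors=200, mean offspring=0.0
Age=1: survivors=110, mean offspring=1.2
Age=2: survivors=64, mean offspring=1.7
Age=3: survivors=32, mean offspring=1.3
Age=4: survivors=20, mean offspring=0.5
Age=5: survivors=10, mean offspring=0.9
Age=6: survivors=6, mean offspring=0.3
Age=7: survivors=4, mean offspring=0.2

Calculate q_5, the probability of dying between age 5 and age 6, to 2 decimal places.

lx = nx/n0 = nx/200: 1, 0.55, 0.32, 0.16, 0.1, 0.05, 0.03, 0.02
q_5 = (l_5 − l_6) / l_5 = (0.05 − 0.03) / 0.05
     = 0.02 / 0.05 = 0.4 → 0.40

0.40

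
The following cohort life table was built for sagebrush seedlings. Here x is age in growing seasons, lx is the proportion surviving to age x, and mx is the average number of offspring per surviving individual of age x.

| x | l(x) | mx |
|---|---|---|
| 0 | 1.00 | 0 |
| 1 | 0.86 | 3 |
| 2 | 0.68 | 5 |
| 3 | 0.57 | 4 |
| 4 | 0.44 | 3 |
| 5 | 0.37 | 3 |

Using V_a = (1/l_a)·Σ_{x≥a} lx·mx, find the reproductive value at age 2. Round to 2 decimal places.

11.93

lx·mx for x ≥ 2: 3.4, 2.28, 1.32, 1.11 → sum = 8.11
V_2 = 8.11 / l_2 = 8.11 / 0.68 = 11.926471… → 11.93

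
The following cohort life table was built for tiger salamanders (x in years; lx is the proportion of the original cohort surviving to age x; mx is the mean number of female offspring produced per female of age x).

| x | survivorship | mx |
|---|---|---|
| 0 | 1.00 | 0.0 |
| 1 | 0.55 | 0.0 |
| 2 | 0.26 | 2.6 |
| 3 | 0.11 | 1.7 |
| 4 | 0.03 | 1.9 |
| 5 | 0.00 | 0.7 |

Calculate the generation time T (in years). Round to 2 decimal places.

2.33

lx·mx: 0, 0, 0.676, 0.187, 0.057, 0 → R0 = 0.92
x·lx·mx: 0, 0, 1.352, 0.561, 0.228, 0 → Σ = 2.141
T = 2.141 / 0.92 = 2.327174… → 2.33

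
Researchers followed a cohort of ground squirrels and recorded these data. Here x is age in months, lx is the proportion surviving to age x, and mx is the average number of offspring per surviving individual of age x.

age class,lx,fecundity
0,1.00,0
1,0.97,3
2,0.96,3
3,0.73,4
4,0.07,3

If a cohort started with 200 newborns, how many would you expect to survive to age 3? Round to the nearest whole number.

Expected survivors = N0 · l_3 = 200 × 0.73 = 146 → 146

146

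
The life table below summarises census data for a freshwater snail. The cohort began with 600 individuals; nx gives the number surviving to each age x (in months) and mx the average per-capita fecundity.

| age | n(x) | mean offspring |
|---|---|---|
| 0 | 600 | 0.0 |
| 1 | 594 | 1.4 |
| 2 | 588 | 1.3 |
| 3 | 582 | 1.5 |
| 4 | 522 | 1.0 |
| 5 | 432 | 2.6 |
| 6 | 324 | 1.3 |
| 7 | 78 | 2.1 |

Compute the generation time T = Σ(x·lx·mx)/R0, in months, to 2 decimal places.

3.48

lx = nx/n0 = nx/600: 1, 0.99, 0.98, 0.97, 0.87, 0.72, 0.54, 0.13
lx·mx: 0, 1.386, 1.274, 1.455, 0.87, 1.872, 0.702, 0.273 → R0 = 7.832
x·lx·mx: 0, 1.386, 2.548, 4.365, 3.48, 9.36, 4.212, 1.911 → Σ = 27.262
T = 27.262 / 7.832 = 3.480848… → 3.48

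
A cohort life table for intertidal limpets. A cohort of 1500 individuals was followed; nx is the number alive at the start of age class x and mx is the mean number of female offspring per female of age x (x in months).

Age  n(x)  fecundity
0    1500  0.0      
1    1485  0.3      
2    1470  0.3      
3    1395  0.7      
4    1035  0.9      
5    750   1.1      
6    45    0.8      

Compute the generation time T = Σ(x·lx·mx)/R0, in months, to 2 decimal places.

lx = nx/n0 = nx/1500: 1, 0.99, 0.98, 0.93, 0.69, 0.5, 0.03
lx·mx: 0, 0.297, 0.294, 0.651, 0.621, 0.55, 0.024 → R0 = 2.437
x·lx·mx: 0, 0.297, 0.588, 1.953, 2.484, 2.75, 0.144 → Σ = 8.216
T = 8.216 / 2.437 = 3.371358… → 3.37

3.37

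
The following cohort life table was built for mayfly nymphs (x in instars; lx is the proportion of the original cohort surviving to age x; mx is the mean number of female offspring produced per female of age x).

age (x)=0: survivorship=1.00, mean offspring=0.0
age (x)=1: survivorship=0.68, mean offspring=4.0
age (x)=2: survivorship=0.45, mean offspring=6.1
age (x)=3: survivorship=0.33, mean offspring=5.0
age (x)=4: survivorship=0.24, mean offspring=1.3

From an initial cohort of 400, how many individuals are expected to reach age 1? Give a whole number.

272

Expected survivors = N0 · l_1 = 400 × 0.68 = 272 → 272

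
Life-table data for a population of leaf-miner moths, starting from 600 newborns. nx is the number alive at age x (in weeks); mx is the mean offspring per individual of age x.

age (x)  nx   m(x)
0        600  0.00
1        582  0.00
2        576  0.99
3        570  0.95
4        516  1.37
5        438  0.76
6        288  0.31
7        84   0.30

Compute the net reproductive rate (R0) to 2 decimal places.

lx = nx/n0 = nx/600: 1, 0.97, 0.96, 0.95, 0.86, 0.73, 0.48, 0.14
lx·mx by age: 0, 0, 0.9504, 0.9025, 1.1782, 0.5548, 0.1488, 0.042
R0 = Σ lx·mx = 3.7767 → 3.78

3.78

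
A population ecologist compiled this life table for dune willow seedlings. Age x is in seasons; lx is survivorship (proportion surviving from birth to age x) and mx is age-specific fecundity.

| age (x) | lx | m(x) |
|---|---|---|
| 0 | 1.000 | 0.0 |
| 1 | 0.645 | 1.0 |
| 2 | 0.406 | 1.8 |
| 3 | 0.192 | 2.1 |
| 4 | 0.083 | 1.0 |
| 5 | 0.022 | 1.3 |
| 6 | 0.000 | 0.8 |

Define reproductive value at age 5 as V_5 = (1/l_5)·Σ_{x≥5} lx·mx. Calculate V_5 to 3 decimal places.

1.300

lx·mx for x ≥ 5: 0.0286, 0 → sum = 0.0286
V_5 = 0.0286 / l_5 = 0.0286 / 0.022 = 1.3 → 1.300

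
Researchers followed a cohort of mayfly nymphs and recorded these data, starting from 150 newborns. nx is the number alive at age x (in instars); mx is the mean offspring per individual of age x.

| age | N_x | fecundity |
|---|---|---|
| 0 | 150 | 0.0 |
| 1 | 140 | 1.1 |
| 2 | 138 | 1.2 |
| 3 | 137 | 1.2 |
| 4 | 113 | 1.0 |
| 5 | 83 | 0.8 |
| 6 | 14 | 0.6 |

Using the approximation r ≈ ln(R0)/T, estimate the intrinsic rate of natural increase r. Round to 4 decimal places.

lx = nx/n0 = nx/150: 1, 0.93333…, 0.92, 0.91333…, 0.75333…, 0.55333…, 0.09333…
R0 = Σ lx·mx = 0 + 1.02667… + 1.104 + 1.096… + 0.75333… + 0.44267… + 0.056… = 4.478667…
Σ x·lx·mx = 12.085333…; T = 12.085333…/4.478667… = 2.69842…
r ≈ ln(R0)/T = ln(4.478667…)/2.69842… = 0.55563… → 0.5556

0.5556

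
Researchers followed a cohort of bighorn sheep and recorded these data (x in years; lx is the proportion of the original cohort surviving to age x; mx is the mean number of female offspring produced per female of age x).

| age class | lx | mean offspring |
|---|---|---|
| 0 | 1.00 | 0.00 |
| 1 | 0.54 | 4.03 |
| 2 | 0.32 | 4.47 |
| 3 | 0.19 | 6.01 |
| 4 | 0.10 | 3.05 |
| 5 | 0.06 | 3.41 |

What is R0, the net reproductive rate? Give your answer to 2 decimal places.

5.26

lx·mx by age: 0, 2.1762, 1.4304, 1.1419, 0.305, 0.2046
R0 = Σ lx·mx = 5.2581 → 5.26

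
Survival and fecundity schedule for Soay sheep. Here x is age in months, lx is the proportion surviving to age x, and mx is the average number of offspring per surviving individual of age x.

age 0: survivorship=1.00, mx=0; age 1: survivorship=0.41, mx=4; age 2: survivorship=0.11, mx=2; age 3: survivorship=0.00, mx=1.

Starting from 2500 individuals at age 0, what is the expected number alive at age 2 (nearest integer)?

275

Expected survivors = N0 · l_2 = 2500 × 0.11 = 275 → 275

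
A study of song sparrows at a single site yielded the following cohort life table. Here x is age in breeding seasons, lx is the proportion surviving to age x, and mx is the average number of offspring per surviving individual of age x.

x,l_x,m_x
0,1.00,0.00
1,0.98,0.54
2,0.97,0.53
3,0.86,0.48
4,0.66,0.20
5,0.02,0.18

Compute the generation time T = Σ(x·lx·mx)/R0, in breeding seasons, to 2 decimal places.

2.10

lx·mx: 0, 0.5292, 0.5141, 0.4128, 0.132, 0.0036 → R0 = 1.5917
x·lx·mx: 0, 0.5292, 1.0282, 1.2384, 0.528, 0.018 → Σ = 3.3418
T = 3.3418 / 1.5917 = 2.099516… → 2.10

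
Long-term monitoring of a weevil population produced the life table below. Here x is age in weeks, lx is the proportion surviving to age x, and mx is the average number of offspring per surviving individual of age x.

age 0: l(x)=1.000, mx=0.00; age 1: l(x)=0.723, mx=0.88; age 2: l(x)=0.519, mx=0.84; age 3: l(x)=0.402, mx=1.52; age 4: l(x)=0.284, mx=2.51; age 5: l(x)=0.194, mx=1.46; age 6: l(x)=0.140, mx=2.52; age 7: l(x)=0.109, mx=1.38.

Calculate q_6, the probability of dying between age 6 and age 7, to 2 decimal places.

q_6 = (l_6 − l_7) / l_6 = (0.14 − 0.109) / 0.14
     = 0.031 / 0.14 = 0.221429… → 0.22

0.22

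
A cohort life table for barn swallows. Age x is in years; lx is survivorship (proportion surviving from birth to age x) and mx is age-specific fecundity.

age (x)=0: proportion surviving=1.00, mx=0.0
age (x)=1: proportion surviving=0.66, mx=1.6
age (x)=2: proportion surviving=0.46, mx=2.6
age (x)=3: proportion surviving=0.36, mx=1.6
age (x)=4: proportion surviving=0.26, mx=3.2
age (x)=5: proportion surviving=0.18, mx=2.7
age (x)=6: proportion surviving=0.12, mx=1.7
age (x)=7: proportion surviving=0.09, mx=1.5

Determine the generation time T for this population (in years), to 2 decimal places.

lx·mx: 0, 1.056, 1.196, 0.576, 0.832, 0.486, 0.204, 0.135 → R0 = 4.485
x·lx·mx: 0, 1.056, 2.392, 1.728, 3.328, 2.43, 1.224, 0.945 → Σ = 13.103
T = 13.103 / 4.485 = 2.921516… → 2.92

2.92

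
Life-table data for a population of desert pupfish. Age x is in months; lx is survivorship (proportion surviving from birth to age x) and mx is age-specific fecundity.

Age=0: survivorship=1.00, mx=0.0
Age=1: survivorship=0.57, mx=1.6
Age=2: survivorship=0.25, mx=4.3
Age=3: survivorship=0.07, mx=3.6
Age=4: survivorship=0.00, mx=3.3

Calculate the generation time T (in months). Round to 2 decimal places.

lx·mx: 0, 0.912, 1.075, 0.252, 0 → R0 = 2.239
x·lx·mx: 0, 0.912, 2.15, 0.756, 0 → Σ = 3.818
T = 3.818 / 2.239 = 1.705226… → 1.71

1.71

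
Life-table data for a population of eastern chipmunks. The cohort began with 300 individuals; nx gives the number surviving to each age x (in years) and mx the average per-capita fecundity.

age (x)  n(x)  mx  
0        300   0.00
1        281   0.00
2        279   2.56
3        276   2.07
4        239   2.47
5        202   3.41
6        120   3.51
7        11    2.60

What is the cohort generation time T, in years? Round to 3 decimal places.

3.873

lx = nx/n0 = nx/300: 1, 0.93667…, 0.93, 0.92, 0.79667…, 0.67333…, 0.4, 0.03667…
lx·mx: 0, 0, 2.3808, 1.9044, 1.967767…, 2.296067…, 1.404, 0.095333… → R0 = 10.048367…
x·lx·mx: 0, 0, 4.7616, 5.7132, 7.871067…, 11.480333…, 8.424, 0.667333… → Σ = 38.917533…
T = 38.917533… / 10.048367… = 3.873021… → 3.873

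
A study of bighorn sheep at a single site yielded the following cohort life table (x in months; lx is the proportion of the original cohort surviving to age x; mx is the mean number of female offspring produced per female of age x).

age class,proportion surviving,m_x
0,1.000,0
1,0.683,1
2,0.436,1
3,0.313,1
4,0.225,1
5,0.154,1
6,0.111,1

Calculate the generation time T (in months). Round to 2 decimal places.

lx·mx: 0, 0.683, 0.436, 0.313, 0.225, 0.154, 0.111 → R0 = 1.922
x·lx·mx: 0, 0.683, 0.872, 0.939, 0.9, 0.77, 0.666 → Σ = 4.83
T = 4.83 / 1.922 = 2.513007… → 2.51

2.51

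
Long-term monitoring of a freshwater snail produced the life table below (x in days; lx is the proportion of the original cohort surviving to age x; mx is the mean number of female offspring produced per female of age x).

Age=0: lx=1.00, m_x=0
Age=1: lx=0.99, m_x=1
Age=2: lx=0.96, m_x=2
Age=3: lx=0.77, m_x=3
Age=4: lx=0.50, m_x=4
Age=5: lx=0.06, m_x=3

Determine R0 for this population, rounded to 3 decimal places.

lx·mx by age: 0, 0.99, 1.92, 2.31, 2, 0.18
R0 = Σ lx·mx = 7.4 → 7.400

7.400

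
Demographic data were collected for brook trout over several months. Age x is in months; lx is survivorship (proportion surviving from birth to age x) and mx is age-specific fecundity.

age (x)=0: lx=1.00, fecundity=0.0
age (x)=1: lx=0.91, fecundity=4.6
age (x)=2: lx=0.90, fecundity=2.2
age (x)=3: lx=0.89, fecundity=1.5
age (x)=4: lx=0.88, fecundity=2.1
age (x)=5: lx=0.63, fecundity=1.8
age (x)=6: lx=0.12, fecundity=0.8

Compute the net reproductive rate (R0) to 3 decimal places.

10.579

lx·mx by age: 0, 4.186, 1.98, 1.335, 1.848, 1.134, 0.096
R0 = Σ lx·mx = 10.579 → 10.579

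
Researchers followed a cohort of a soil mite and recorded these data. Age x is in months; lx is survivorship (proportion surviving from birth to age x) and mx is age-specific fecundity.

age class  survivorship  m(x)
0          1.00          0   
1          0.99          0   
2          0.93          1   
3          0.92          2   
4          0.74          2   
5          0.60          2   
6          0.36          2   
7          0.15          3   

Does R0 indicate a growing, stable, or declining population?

growing

R0 = Σ lx·mx = 0 + 0 + 0.93 + 1.84 + 1.48 + 1.2 + 0.72 + 0.45 = 6.62
R0 > 1, so the population is growing.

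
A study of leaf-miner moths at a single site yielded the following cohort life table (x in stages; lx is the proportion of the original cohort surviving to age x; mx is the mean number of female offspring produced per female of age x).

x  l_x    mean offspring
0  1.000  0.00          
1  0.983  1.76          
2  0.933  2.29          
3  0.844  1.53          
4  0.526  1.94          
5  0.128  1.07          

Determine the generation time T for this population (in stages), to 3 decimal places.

2.319

lx·mx: 0, 1.73008, 2.13657, 1.29132, 1.02044, 0.13696 → R0 = 6.31537
x·lx·mx: 0, 1.73008, 4.27314, 3.87396, 4.08176, 0.6848 → Σ = 14.64374
T = 14.64374 / 6.31537 = 2.318746… → 2.319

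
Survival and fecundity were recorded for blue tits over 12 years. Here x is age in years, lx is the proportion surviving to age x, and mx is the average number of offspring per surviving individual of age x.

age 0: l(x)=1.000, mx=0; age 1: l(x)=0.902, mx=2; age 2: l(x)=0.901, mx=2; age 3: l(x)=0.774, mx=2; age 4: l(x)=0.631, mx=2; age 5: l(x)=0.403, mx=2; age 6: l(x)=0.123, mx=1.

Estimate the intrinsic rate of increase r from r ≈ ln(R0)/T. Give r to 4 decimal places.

R0 = Σ lx·mx = 0 + 1.804 + 1.802 + 1.548 + 1.262 + 0.806 + 0.123 = 7.345
Σ x·lx·mx = 19.868; T = 19.868/7.345 = 2.70497…
r ≈ ln(R0)/T = ln(7.345)/2.70497… = 0.737169… → 0.7372

0.7372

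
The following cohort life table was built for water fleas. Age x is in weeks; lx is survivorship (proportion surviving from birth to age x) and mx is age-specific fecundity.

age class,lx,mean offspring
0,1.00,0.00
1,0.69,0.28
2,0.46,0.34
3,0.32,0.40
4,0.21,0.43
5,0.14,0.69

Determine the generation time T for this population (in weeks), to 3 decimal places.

2.610

lx·mx: 0, 0.1932, 0.1564, 0.128, 0.0903, 0.0966 → R0 = 0.6645
x·lx·mx: 0, 0.1932, 0.3128, 0.384, 0.3612, 0.483 → Σ = 1.7342
T = 1.7342 / 0.6645 = 2.609782… → 2.610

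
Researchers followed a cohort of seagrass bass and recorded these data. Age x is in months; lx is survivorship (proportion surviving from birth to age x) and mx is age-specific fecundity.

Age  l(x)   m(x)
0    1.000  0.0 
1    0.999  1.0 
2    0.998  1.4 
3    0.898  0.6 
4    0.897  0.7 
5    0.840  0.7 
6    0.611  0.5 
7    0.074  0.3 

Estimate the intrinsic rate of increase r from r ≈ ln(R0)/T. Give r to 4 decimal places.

R0 = Σ lx·mx = 0 + 0.999 + 1.3972 + 0.5388 + 0.6279 + 0.588 + 0.3055 + 0.0222 = 4.4786
Σ x·lx·mx = 12.8498; T = 12.8498/4.4786 = 2.86916…
r ≈ ln(R0)/T = ln(4.4786)/2.86916… = 0.522562… → 0.5226

0.5226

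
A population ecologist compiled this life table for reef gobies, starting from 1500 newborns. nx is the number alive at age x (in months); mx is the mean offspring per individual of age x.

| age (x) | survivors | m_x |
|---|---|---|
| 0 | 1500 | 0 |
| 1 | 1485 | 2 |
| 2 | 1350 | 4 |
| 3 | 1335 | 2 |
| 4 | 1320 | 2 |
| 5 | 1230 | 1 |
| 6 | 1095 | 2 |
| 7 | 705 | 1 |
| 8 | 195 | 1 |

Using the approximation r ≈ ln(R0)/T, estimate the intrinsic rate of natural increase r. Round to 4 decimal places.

lx = nx/n0 = nx/1500: 1, 0.99, 0.9, 0.89, 0.88, 0.82, 0.73, 0.47, 0.13
R0 = Σ lx·mx = 0 + 1.98 + 3.6 + 1.78 + 1.76 + 0.82 + 1.46 + 0.47 + 0.13 = 12
Σ x·lx·mx = 38.75; T = 38.75/12 = 3.22917…
r ≈ ln(R0)/T = ln(12)/3.22917… = 0.769519… → 0.7695

0.7695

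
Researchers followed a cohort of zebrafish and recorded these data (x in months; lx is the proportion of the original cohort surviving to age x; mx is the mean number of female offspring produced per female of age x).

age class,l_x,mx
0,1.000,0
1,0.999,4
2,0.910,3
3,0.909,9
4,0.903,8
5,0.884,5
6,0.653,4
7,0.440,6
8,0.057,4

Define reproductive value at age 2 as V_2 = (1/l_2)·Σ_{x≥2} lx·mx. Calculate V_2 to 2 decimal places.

lx·mx for x ≥ 2: 2.73, 8.181, 7.224, 4.42, 2.612, 2.64, 0.228 → sum = 28.035
V_2 = 28.035 / l_2 = 28.035 / 0.91 = 30.807692… → 30.81

30.81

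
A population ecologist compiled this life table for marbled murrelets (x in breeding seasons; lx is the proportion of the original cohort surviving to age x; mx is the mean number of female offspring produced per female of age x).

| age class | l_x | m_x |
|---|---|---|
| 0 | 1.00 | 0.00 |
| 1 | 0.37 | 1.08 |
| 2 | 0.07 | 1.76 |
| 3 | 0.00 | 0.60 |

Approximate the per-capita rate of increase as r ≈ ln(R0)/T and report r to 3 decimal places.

R0 = Σ lx·mx = 0 + 0.3996 + 0.1232 + 0 = 0.5228
Σ x·lx·mx = 0.646; T = 0.646/0.5228 = 1.23565…
r ≈ ln(R0)/T = ln(0.5228)/1.23565… = -0.52487… → -0.525

-0.525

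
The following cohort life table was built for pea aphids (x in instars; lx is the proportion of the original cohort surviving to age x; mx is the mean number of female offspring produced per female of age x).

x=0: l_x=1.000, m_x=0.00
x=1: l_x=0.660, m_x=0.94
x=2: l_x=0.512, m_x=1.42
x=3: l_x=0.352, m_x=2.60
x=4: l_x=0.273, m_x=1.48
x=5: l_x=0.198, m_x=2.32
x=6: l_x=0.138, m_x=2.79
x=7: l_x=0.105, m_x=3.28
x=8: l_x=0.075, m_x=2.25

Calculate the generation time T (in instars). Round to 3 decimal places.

3.679

lx·mx: 0, 0.6204, 0.72704, 0.9152, 0.40404, 0.45936, 0.38502, 0.3444, 0.16875 → R0 = 4.02421
x·lx·mx: 0, 0.6204, 1.45408, 2.7456, 1.61616, 2.2968, 2.31012, 2.4108, 1.35 → Σ = 14.80396
T = 14.80396 / 4.02421 = 3.678725… → 3.679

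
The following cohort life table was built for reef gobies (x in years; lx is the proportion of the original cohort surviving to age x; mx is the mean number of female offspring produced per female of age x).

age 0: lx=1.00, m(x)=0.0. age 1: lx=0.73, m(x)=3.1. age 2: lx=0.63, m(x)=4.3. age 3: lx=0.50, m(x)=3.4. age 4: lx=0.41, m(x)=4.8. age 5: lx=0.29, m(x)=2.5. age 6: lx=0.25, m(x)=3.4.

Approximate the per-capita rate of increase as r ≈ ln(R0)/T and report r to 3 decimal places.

0.808

R0 = Σ lx·mx = 0 + 2.263 + 2.709 + 1.7 + 1.968 + 0.725 + 0.85 = 10.215
Σ x·lx·mx = 29.378; T = 29.378/10.215 = 2.87597…
r ≈ ln(R0)/T = ln(10.215)/2.87597… = 0.80803… → 0.808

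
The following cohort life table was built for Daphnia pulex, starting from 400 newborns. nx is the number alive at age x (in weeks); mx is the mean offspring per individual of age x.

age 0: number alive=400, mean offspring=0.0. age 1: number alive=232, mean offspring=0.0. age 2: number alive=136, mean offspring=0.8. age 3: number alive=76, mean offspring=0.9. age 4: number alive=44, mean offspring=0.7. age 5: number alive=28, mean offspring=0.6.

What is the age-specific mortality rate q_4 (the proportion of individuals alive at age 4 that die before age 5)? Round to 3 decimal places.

0.364

lx = nx/n0 = nx/400: 1, 0.58, 0.34, 0.19, 0.11, 0.07
q_4 = (l_4 − l_5) / l_4 = (0.11 − 0.07) / 0.11
     = 0.04 / 0.11 = 0.363636… → 0.364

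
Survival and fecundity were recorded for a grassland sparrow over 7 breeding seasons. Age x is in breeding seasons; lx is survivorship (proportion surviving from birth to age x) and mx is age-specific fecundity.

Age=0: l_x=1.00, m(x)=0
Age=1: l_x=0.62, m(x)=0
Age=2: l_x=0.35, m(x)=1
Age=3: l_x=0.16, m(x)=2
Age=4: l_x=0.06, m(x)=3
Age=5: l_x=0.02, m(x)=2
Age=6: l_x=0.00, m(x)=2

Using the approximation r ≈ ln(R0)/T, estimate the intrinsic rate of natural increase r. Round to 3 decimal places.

-0.040

R0 = Σ lx·mx = 0 + 0 + 0.35 + 0.32 + 0.18 + 0.04 + 0 = 0.89
Σ x·lx·mx = 2.58; T = 2.58/0.89 = 2.89888…
r ≈ ln(R0)/T = ln(0.89)/2.89888… = -0.0402… → -0.040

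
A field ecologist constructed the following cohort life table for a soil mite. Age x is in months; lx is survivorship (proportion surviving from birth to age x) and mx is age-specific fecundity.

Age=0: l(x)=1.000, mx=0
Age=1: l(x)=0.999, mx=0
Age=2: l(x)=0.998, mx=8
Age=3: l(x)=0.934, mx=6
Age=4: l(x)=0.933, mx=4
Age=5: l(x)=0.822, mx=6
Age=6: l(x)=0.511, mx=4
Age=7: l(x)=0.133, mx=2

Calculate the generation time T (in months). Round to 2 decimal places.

3.52

lx·mx: 0, 0, 7.984, 5.604, 3.732, 4.932, 2.044, 0.266 → R0 = 24.562
x·lx·mx: 0, 0, 15.968, 16.812, 14.928, 24.66, 12.264, 1.862 → Σ = 86.494
T = 86.494 / 24.562 = 3.521456… → 3.52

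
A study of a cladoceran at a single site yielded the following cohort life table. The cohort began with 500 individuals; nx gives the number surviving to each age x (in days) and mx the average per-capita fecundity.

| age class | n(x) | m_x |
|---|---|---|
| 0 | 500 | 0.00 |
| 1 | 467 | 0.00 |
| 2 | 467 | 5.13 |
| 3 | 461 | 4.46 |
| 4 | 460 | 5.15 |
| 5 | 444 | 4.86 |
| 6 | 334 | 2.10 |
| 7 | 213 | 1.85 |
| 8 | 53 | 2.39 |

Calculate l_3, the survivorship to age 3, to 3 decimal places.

0.922

l_3 = n_3/n_0 = 461/500 = 0.922 → 0.922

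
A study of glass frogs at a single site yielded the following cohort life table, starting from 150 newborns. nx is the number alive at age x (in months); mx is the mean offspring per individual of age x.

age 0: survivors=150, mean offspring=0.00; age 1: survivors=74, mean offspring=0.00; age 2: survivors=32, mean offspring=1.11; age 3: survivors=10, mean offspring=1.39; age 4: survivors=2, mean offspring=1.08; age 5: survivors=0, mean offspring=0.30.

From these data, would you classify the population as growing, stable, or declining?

declining

lx = nx/n0 = nx/150: 1, 0.49333…, 0.21333…, 0.06667…, 0.01333…, 0
R0 = Σ lx·mx = 0 + 0 + 0.2368… + 0.092667… + 0.0144… + 0 = 0.343867…
R0 < 1, so the population is declining.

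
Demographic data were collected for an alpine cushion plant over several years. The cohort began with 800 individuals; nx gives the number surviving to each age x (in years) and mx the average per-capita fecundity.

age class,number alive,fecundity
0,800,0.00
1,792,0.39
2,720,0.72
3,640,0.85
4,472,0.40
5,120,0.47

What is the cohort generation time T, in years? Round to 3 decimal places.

lx = nx/n0 = nx/800: 1, 0.99, 0.9, 0.8, 0.59, 0.15
lx·mx: 0, 0.3861, 0.648, 0.68, 0.236, 0.0705 → R0 = 2.0206
x·lx·mx: 0, 0.3861, 1.296, 2.04, 0.944, 0.3525 → Σ = 5.0186
T = 5.0186 / 2.0206 = 2.483718… → 2.484

2.484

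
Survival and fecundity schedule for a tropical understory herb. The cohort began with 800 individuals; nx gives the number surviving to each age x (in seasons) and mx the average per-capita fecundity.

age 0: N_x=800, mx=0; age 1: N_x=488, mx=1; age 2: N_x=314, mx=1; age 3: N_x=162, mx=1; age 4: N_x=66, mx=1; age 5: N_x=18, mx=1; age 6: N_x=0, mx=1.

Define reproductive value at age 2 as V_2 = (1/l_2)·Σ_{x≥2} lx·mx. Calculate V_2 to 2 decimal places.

lx = nx/n0 = nx/800: 1, 0.61, 0.3925, 0.2025, 0.0825, 0.0225, 0
lx·mx for x ≥ 2: 0.3925, 0.2025, 0.0825, 0.0225, 0 → sum = 0.7
V_2 = 0.7 / l_2 = 0.7 / 0.3925 = 1.783439… → 1.78

1.78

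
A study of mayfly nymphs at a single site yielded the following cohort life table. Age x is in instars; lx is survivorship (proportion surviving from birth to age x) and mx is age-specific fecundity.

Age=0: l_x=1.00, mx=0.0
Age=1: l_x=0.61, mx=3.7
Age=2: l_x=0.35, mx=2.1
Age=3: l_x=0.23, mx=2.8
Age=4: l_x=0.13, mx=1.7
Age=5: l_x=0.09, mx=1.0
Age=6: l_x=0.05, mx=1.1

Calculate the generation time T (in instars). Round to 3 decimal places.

lx·mx: 0, 2.257, 0.735, 0.644, 0.221, 0.09, 0.055 → R0 = 4.002
x·lx·mx: 0, 2.257, 1.47, 1.932, 0.884, 0.45, 0.33 → Σ = 7.323
T = 7.323 / 4.002 = 1.829835… → 1.830

1.830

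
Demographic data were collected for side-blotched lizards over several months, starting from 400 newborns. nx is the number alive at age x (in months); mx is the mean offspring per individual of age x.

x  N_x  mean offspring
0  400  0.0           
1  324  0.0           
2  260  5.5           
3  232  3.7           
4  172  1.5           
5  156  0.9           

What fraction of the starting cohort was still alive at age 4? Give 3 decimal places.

l_4 = n_4/n_0 = 172/400 = 0.43 → 0.430

0.430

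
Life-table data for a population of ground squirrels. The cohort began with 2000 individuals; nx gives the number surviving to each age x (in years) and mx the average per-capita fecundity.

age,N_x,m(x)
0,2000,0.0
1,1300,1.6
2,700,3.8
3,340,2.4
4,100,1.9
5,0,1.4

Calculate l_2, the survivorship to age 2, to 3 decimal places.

l_2 = n_2/n_0 = 700/2000 = 0.35 → 0.350

0.350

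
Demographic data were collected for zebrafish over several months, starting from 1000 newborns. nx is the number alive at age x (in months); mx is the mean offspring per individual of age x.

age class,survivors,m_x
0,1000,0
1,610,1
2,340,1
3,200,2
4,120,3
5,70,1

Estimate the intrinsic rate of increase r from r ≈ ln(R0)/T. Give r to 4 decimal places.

lx = nx/n0 = nx/1000: 1, 0.61, 0.34, 0.2, 0.12, 0.07
R0 = Σ lx·mx = 0 + 0.61 + 0.34 + 0.4 + 0.36 + 0.07 = 1.78
Σ x·lx·mx = 4.28; T = 4.28/1.78 = 2.40449…
r ≈ ln(R0)/T = ln(1.78)/2.40449… = 0.239806… → 0.2398

0.2398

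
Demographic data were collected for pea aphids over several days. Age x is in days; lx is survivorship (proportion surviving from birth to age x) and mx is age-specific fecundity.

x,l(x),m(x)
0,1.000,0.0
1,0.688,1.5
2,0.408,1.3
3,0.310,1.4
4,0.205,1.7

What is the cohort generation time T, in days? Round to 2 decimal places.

lx·mx: 0, 1.032, 0.5304, 0.434, 0.3485 → R0 = 2.3449
x·lx·mx: 0, 1.032, 1.0608, 1.302, 1.394 → Σ = 4.7888
T = 4.7888 / 2.3449 = 2.042219… → 2.04

2.04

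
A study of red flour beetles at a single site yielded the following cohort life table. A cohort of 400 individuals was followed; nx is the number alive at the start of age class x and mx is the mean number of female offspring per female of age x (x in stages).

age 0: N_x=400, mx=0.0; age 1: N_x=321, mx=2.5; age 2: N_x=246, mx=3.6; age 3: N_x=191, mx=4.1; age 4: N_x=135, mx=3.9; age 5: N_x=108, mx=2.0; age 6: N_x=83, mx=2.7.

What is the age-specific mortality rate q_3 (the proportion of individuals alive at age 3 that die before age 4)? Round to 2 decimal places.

lx = nx/n0 = nx/400: 1, 0.8025, 0.615, 0.4775, 0.3375, 0.27, 0.2075
q_3 = (l_3 − l_4) / l_3 = (0.4775 − 0.3375) / 0.4775
     = 0.14 / 0.4775 = 0.293194… → 0.29

0.29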